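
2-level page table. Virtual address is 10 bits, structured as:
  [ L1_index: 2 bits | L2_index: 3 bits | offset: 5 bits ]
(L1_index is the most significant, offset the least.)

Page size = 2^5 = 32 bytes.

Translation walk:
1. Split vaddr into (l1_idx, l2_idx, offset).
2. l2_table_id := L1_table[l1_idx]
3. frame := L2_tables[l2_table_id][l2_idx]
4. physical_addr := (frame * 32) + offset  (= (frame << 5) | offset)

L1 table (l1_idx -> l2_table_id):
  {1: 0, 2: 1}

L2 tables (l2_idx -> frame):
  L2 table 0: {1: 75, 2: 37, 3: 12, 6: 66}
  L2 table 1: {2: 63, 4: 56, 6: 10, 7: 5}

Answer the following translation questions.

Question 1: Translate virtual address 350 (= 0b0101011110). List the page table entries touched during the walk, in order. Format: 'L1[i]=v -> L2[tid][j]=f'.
Answer: L1[1]=0 -> L2[0][2]=37

Derivation:
vaddr = 350 = 0b0101011110
Split: l1_idx=1, l2_idx=2, offset=30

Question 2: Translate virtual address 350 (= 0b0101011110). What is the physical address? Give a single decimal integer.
Answer: 1214

Derivation:
vaddr = 350 = 0b0101011110
Split: l1_idx=1, l2_idx=2, offset=30
L1[1] = 0
L2[0][2] = 37
paddr = 37 * 32 + 30 = 1214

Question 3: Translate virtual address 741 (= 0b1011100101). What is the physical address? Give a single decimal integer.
vaddr = 741 = 0b1011100101
Split: l1_idx=2, l2_idx=7, offset=5
L1[2] = 1
L2[1][7] = 5
paddr = 5 * 32 + 5 = 165

Answer: 165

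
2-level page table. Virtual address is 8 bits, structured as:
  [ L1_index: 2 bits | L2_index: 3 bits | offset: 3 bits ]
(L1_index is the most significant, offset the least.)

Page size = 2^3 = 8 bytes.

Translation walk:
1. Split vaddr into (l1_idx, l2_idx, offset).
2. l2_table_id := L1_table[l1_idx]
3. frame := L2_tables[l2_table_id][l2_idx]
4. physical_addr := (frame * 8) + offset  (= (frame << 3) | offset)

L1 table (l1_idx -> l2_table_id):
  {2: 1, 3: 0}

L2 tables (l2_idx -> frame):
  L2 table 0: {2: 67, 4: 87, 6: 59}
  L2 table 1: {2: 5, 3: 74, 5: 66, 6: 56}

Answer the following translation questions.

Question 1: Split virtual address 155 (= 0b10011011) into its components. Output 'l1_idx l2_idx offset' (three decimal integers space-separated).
vaddr = 155 = 0b10011011
  top 2 bits -> l1_idx = 2
  next 3 bits -> l2_idx = 3
  bottom 3 bits -> offset = 3

Answer: 2 3 3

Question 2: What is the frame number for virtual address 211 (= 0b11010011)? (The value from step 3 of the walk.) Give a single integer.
Answer: 67

Derivation:
vaddr = 211: l1_idx=3, l2_idx=2
L1[3] = 0; L2[0][2] = 67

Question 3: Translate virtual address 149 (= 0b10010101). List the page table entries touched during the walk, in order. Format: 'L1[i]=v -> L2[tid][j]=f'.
vaddr = 149 = 0b10010101
Split: l1_idx=2, l2_idx=2, offset=5

Answer: L1[2]=1 -> L2[1][2]=5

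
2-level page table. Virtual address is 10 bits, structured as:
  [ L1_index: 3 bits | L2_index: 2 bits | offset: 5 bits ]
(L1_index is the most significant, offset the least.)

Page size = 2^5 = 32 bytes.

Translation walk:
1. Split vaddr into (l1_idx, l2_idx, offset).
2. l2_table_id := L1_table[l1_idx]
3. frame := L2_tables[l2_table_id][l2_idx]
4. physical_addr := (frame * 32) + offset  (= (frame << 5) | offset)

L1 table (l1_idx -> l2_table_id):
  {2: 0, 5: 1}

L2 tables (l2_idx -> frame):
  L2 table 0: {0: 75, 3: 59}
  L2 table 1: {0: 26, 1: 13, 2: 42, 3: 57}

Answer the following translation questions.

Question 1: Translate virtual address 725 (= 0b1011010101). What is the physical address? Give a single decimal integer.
vaddr = 725 = 0b1011010101
Split: l1_idx=5, l2_idx=2, offset=21
L1[5] = 1
L2[1][2] = 42
paddr = 42 * 32 + 21 = 1365

Answer: 1365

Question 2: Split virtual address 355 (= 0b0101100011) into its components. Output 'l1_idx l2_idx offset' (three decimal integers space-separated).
vaddr = 355 = 0b0101100011
  top 3 bits -> l1_idx = 2
  next 2 bits -> l2_idx = 3
  bottom 5 bits -> offset = 3

Answer: 2 3 3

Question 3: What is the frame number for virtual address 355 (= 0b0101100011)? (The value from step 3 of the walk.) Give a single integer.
vaddr = 355: l1_idx=2, l2_idx=3
L1[2] = 0; L2[0][3] = 59

Answer: 59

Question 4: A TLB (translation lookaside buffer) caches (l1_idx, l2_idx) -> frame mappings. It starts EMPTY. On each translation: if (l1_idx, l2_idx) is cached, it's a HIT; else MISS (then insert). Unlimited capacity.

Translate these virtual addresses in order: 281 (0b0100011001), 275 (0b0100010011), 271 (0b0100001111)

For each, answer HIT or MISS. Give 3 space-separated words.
vaddr=281: (2,0) not in TLB -> MISS, insert
vaddr=275: (2,0) in TLB -> HIT
vaddr=271: (2,0) in TLB -> HIT

Answer: MISS HIT HIT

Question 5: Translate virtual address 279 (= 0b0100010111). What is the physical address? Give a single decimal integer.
Answer: 2423

Derivation:
vaddr = 279 = 0b0100010111
Split: l1_idx=2, l2_idx=0, offset=23
L1[2] = 0
L2[0][0] = 75
paddr = 75 * 32 + 23 = 2423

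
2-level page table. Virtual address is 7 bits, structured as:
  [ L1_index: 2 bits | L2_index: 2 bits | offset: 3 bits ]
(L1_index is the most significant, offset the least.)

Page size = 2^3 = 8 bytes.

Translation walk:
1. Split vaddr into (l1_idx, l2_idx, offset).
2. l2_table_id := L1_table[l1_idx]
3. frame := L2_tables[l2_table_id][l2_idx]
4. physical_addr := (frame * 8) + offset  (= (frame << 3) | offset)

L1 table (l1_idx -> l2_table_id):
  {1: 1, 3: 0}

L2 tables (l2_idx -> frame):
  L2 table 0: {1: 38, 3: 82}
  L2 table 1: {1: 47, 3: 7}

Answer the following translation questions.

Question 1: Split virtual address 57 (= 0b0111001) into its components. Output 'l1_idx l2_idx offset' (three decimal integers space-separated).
vaddr = 57 = 0b0111001
  top 2 bits -> l1_idx = 1
  next 2 bits -> l2_idx = 3
  bottom 3 bits -> offset = 1

Answer: 1 3 1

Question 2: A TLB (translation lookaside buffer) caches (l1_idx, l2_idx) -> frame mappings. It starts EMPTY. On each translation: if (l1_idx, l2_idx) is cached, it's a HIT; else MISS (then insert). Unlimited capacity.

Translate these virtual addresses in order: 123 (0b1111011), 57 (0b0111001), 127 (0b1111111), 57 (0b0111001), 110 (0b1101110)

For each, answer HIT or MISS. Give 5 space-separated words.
Answer: MISS MISS HIT HIT MISS

Derivation:
vaddr=123: (3,3) not in TLB -> MISS, insert
vaddr=57: (1,3) not in TLB -> MISS, insert
vaddr=127: (3,3) in TLB -> HIT
vaddr=57: (1,3) in TLB -> HIT
vaddr=110: (3,1) not in TLB -> MISS, insert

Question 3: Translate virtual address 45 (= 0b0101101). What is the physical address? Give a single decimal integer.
vaddr = 45 = 0b0101101
Split: l1_idx=1, l2_idx=1, offset=5
L1[1] = 1
L2[1][1] = 47
paddr = 47 * 8 + 5 = 381

Answer: 381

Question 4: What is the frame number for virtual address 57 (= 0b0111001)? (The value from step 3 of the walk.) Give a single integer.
Answer: 7

Derivation:
vaddr = 57: l1_idx=1, l2_idx=3
L1[1] = 1; L2[1][3] = 7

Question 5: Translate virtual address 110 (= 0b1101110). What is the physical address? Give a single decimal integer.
vaddr = 110 = 0b1101110
Split: l1_idx=3, l2_idx=1, offset=6
L1[3] = 0
L2[0][1] = 38
paddr = 38 * 8 + 6 = 310

Answer: 310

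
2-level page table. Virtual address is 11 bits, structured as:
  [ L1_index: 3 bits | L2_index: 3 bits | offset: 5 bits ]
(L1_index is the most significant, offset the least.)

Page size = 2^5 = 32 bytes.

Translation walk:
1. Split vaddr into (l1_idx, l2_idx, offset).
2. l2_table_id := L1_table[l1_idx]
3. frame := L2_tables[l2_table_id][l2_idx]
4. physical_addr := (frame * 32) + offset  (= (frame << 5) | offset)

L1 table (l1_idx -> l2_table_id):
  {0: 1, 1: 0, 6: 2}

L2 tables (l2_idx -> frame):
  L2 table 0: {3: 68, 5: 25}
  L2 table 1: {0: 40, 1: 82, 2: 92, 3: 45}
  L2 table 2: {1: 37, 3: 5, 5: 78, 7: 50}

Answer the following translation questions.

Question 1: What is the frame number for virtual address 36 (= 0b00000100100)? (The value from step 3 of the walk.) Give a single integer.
Answer: 82

Derivation:
vaddr = 36: l1_idx=0, l2_idx=1
L1[0] = 1; L2[1][1] = 82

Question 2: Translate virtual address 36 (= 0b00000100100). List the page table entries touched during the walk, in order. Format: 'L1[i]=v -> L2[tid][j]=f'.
Answer: L1[0]=1 -> L2[1][1]=82

Derivation:
vaddr = 36 = 0b00000100100
Split: l1_idx=0, l2_idx=1, offset=4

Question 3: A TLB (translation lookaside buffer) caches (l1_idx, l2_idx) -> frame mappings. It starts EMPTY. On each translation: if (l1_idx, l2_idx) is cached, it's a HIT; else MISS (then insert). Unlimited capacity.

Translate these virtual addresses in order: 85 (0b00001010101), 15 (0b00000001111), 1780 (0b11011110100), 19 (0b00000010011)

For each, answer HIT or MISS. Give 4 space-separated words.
Answer: MISS MISS MISS HIT

Derivation:
vaddr=85: (0,2) not in TLB -> MISS, insert
vaddr=15: (0,0) not in TLB -> MISS, insert
vaddr=1780: (6,7) not in TLB -> MISS, insert
vaddr=19: (0,0) in TLB -> HIT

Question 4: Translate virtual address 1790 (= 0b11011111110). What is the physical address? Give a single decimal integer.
Answer: 1630

Derivation:
vaddr = 1790 = 0b11011111110
Split: l1_idx=6, l2_idx=7, offset=30
L1[6] = 2
L2[2][7] = 50
paddr = 50 * 32 + 30 = 1630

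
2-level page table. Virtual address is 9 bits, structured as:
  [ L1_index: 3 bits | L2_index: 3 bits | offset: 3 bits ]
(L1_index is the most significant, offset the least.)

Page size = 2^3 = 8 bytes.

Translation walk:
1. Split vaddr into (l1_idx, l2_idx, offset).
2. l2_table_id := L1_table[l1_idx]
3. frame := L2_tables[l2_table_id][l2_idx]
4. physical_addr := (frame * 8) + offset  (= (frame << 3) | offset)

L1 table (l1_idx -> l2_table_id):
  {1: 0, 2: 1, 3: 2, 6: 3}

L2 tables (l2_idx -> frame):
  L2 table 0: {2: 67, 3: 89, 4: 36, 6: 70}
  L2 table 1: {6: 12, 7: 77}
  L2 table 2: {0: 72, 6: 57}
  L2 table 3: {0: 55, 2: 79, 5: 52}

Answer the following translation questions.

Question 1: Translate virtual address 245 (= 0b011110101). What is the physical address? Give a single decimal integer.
vaddr = 245 = 0b011110101
Split: l1_idx=3, l2_idx=6, offset=5
L1[3] = 2
L2[2][6] = 57
paddr = 57 * 8 + 5 = 461

Answer: 461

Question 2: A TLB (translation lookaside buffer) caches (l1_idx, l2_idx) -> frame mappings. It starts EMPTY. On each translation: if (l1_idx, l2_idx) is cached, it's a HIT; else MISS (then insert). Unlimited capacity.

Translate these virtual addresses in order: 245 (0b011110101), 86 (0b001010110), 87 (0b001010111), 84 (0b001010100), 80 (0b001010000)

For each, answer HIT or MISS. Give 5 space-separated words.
Answer: MISS MISS HIT HIT HIT

Derivation:
vaddr=245: (3,6) not in TLB -> MISS, insert
vaddr=86: (1,2) not in TLB -> MISS, insert
vaddr=87: (1,2) in TLB -> HIT
vaddr=84: (1,2) in TLB -> HIT
vaddr=80: (1,2) in TLB -> HIT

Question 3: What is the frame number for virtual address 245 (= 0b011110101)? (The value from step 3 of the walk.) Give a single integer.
vaddr = 245: l1_idx=3, l2_idx=6
L1[3] = 2; L2[2][6] = 57

Answer: 57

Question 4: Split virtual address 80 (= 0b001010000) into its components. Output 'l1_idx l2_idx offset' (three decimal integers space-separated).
vaddr = 80 = 0b001010000
  top 3 bits -> l1_idx = 1
  next 3 bits -> l2_idx = 2
  bottom 3 bits -> offset = 0

Answer: 1 2 0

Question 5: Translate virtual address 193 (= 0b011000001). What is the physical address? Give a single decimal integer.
vaddr = 193 = 0b011000001
Split: l1_idx=3, l2_idx=0, offset=1
L1[3] = 2
L2[2][0] = 72
paddr = 72 * 8 + 1 = 577

Answer: 577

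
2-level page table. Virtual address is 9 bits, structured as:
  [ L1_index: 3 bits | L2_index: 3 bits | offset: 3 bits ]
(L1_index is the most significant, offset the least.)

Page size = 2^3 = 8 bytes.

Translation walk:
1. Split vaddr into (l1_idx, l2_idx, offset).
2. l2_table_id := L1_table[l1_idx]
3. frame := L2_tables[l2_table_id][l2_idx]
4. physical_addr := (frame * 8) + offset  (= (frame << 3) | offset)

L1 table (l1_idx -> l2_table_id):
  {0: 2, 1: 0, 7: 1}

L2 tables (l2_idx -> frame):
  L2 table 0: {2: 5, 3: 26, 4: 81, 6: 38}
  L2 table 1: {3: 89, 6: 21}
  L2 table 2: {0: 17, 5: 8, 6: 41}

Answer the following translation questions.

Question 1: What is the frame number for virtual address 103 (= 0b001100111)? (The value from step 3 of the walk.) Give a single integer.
vaddr = 103: l1_idx=1, l2_idx=4
L1[1] = 0; L2[0][4] = 81

Answer: 81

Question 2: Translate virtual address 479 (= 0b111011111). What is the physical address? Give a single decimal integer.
vaddr = 479 = 0b111011111
Split: l1_idx=7, l2_idx=3, offset=7
L1[7] = 1
L2[1][3] = 89
paddr = 89 * 8 + 7 = 719

Answer: 719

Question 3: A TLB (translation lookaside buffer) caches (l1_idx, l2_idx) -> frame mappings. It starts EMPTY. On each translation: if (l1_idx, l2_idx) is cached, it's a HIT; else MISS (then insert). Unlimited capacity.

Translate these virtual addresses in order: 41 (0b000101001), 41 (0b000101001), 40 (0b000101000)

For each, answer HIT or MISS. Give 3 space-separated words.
vaddr=41: (0,5) not in TLB -> MISS, insert
vaddr=41: (0,5) in TLB -> HIT
vaddr=40: (0,5) in TLB -> HIT

Answer: MISS HIT HIT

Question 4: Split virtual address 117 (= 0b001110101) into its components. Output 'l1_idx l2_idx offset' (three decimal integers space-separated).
vaddr = 117 = 0b001110101
  top 3 bits -> l1_idx = 1
  next 3 bits -> l2_idx = 6
  bottom 3 bits -> offset = 5

Answer: 1 6 5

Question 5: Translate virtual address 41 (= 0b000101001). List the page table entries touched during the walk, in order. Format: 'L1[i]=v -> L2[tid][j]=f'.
vaddr = 41 = 0b000101001
Split: l1_idx=0, l2_idx=5, offset=1

Answer: L1[0]=2 -> L2[2][5]=8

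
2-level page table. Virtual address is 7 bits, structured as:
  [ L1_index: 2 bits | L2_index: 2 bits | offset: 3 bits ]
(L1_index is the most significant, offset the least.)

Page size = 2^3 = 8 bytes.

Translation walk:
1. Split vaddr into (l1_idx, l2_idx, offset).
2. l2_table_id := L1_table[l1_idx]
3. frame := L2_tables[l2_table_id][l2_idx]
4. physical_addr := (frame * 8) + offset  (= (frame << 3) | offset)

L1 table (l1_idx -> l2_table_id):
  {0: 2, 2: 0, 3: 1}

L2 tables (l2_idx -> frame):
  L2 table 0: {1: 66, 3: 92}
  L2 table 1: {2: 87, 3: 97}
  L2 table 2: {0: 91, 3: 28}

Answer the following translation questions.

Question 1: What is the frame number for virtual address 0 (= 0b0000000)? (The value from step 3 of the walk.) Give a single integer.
vaddr = 0: l1_idx=0, l2_idx=0
L1[0] = 2; L2[2][0] = 91

Answer: 91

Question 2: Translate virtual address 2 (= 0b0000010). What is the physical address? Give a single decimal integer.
Answer: 730

Derivation:
vaddr = 2 = 0b0000010
Split: l1_idx=0, l2_idx=0, offset=2
L1[0] = 2
L2[2][0] = 91
paddr = 91 * 8 + 2 = 730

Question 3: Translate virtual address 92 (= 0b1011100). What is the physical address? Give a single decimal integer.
vaddr = 92 = 0b1011100
Split: l1_idx=2, l2_idx=3, offset=4
L1[2] = 0
L2[0][3] = 92
paddr = 92 * 8 + 4 = 740

Answer: 740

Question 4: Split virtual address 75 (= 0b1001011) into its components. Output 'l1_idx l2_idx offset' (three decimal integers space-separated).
Answer: 2 1 3

Derivation:
vaddr = 75 = 0b1001011
  top 2 bits -> l1_idx = 2
  next 2 bits -> l2_idx = 1
  bottom 3 bits -> offset = 3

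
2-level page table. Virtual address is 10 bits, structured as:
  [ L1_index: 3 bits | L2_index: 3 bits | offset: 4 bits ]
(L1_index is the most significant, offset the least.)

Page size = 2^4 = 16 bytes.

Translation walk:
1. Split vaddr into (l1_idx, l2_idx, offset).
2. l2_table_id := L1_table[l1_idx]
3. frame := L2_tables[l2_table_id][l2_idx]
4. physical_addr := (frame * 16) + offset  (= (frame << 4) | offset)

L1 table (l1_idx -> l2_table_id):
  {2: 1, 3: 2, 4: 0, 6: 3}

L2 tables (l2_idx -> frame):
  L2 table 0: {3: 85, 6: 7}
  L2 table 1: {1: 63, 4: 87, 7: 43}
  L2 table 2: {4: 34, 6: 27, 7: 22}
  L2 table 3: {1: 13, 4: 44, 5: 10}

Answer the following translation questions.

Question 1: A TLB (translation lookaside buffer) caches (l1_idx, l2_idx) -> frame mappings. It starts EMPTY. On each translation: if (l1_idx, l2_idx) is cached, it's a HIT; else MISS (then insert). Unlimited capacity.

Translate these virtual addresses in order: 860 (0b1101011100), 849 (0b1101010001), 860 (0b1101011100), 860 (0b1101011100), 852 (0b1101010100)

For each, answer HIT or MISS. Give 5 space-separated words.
vaddr=860: (6,5) not in TLB -> MISS, insert
vaddr=849: (6,5) in TLB -> HIT
vaddr=860: (6,5) in TLB -> HIT
vaddr=860: (6,5) in TLB -> HIT
vaddr=852: (6,5) in TLB -> HIT

Answer: MISS HIT HIT HIT HIT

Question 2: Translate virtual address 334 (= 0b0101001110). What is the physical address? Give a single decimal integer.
Answer: 1406

Derivation:
vaddr = 334 = 0b0101001110
Split: l1_idx=2, l2_idx=4, offset=14
L1[2] = 1
L2[1][4] = 87
paddr = 87 * 16 + 14 = 1406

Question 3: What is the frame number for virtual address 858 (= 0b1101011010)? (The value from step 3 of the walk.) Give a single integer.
Answer: 10

Derivation:
vaddr = 858: l1_idx=6, l2_idx=5
L1[6] = 3; L2[3][5] = 10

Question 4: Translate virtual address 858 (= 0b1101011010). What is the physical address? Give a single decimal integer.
Answer: 170

Derivation:
vaddr = 858 = 0b1101011010
Split: l1_idx=6, l2_idx=5, offset=10
L1[6] = 3
L2[3][5] = 10
paddr = 10 * 16 + 10 = 170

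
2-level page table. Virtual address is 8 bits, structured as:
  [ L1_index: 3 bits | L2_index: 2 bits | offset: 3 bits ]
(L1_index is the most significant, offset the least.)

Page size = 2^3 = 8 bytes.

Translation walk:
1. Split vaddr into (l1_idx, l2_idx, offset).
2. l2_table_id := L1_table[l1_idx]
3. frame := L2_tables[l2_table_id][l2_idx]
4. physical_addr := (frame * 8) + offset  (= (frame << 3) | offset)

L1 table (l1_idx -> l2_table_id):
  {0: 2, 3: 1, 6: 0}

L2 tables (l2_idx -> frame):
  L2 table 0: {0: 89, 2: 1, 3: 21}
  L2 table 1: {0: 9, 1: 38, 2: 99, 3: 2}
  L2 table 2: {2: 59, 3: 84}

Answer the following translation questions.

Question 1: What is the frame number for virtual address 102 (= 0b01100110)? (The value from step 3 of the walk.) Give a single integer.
vaddr = 102: l1_idx=3, l2_idx=0
L1[3] = 1; L2[1][0] = 9

Answer: 9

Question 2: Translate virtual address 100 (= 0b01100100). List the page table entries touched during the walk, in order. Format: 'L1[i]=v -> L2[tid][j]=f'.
vaddr = 100 = 0b01100100
Split: l1_idx=3, l2_idx=0, offset=4

Answer: L1[3]=1 -> L2[1][0]=9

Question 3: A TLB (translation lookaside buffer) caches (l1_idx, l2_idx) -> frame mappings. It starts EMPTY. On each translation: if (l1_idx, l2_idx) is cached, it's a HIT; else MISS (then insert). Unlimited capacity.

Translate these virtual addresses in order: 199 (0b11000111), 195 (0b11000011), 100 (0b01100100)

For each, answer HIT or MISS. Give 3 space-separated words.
vaddr=199: (6,0) not in TLB -> MISS, insert
vaddr=195: (6,0) in TLB -> HIT
vaddr=100: (3,0) not in TLB -> MISS, insert

Answer: MISS HIT MISS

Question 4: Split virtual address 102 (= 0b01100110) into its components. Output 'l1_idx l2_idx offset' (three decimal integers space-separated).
vaddr = 102 = 0b01100110
  top 3 bits -> l1_idx = 3
  next 2 bits -> l2_idx = 0
  bottom 3 bits -> offset = 6

Answer: 3 0 6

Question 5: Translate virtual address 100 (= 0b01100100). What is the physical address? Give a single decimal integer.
Answer: 76

Derivation:
vaddr = 100 = 0b01100100
Split: l1_idx=3, l2_idx=0, offset=4
L1[3] = 1
L2[1][0] = 9
paddr = 9 * 8 + 4 = 76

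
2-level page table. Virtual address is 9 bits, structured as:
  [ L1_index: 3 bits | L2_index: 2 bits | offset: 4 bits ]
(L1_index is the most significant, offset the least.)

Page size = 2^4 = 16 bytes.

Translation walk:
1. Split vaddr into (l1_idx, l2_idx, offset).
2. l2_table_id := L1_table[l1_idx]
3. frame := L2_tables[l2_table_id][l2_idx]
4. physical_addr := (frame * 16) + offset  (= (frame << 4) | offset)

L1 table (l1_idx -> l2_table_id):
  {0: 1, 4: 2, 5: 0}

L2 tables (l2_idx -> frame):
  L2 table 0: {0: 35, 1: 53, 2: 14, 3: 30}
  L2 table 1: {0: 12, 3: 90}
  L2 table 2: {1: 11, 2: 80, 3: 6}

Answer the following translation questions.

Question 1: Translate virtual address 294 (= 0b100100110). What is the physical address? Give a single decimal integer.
vaddr = 294 = 0b100100110
Split: l1_idx=4, l2_idx=2, offset=6
L1[4] = 2
L2[2][2] = 80
paddr = 80 * 16 + 6 = 1286

Answer: 1286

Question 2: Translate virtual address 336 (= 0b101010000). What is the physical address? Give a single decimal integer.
Answer: 848

Derivation:
vaddr = 336 = 0b101010000
Split: l1_idx=5, l2_idx=1, offset=0
L1[5] = 0
L2[0][1] = 53
paddr = 53 * 16 + 0 = 848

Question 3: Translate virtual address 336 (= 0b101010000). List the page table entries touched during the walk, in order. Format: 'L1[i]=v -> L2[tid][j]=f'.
vaddr = 336 = 0b101010000
Split: l1_idx=5, l2_idx=1, offset=0

Answer: L1[5]=0 -> L2[0][1]=53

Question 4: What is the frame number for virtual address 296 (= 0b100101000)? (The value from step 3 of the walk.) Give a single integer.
vaddr = 296: l1_idx=4, l2_idx=2
L1[4] = 2; L2[2][2] = 80

Answer: 80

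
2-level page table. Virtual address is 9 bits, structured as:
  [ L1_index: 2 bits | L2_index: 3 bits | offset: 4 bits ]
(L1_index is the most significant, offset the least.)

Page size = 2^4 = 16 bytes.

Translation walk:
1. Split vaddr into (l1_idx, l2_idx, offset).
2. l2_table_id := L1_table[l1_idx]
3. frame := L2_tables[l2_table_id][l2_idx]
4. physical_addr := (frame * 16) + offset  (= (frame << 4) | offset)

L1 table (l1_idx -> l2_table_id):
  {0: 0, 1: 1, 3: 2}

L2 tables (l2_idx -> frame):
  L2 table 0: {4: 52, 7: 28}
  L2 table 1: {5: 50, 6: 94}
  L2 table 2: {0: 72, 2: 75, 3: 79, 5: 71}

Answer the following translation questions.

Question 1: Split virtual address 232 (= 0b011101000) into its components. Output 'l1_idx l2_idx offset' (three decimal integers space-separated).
vaddr = 232 = 0b011101000
  top 2 bits -> l1_idx = 1
  next 3 bits -> l2_idx = 6
  bottom 4 bits -> offset = 8

Answer: 1 6 8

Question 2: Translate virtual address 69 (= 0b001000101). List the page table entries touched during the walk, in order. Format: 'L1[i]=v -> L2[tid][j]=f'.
Answer: L1[0]=0 -> L2[0][4]=52

Derivation:
vaddr = 69 = 0b001000101
Split: l1_idx=0, l2_idx=4, offset=5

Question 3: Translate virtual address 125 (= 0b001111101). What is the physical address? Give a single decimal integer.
Answer: 461

Derivation:
vaddr = 125 = 0b001111101
Split: l1_idx=0, l2_idx=7, offset=13
L1[0] = 0
L2[0][7] = 28
paddr = 28 * 16 + 13 = 461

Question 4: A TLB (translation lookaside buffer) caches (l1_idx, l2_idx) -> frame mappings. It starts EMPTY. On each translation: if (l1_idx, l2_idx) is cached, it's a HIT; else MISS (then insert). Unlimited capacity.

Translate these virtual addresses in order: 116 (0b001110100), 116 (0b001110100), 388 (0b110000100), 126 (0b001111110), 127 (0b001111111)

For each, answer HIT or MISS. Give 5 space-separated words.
vaddr=116: (0,7) not in TLB -> MISS, insert
vaddr=116: (0,7) in TLB -> HIT
vaddr=388: (3,0) not in TLB -> MISS, insert
vaddr=126: (0,7) in TLB -> HIT
vaddr=127: (0,7) in TLB -> HIT

Answer: MISS HIT MISS HIT HIT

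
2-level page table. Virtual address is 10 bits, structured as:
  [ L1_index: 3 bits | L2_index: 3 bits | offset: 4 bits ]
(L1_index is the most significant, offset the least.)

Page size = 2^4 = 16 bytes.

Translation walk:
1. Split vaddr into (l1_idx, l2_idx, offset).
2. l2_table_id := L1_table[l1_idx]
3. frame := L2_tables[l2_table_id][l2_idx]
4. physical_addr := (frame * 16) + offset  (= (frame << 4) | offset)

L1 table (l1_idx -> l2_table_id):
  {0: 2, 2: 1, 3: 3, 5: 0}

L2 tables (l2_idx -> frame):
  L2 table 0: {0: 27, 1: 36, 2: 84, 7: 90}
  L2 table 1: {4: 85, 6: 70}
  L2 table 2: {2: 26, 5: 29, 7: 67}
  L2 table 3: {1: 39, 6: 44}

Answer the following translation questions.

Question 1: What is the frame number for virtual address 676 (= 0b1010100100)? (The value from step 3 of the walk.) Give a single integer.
Answer: 84

Derivation:
vaddr = 676: l1_idx=5, l2_idx=2
L1[5] = 0; L2[0][2] = 84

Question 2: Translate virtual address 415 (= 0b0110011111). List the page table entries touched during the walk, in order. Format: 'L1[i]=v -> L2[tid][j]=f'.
Answer: L1[3]=3 -> L2[3][1]=39

Derivation:
vaddr = 415 = 0b0110011111
Split: l1_idx=3, l2_idx=1, offset=15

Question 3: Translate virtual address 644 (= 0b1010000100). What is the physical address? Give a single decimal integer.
vaddr = 644 = 0b1010000100
Split: l1_idx=5, l2_idx=0, offset=4
L1[5] = 0
L2[0][0] = 27
paddr = 27 * 16 + 4 = 436

Answer: 436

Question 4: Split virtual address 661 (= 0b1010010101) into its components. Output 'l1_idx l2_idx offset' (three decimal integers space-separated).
Answer: 5 1 5

Derivation:
vaddr = 661 = 0b1010010101
  top 3 bits -> l1_idx = 5
  next 3 bits -> l2_idx = 1
  bottom 4 bits -> offset = 5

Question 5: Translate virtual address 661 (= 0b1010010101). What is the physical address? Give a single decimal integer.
vaddr = 661 = 0b1010010101
Split: l1_idx=5, l2_idx=1, offset=5
L1[5] = 0
L2[0][1] = 36
paddr = 36 * 16 + 5 = 581

Answer: 581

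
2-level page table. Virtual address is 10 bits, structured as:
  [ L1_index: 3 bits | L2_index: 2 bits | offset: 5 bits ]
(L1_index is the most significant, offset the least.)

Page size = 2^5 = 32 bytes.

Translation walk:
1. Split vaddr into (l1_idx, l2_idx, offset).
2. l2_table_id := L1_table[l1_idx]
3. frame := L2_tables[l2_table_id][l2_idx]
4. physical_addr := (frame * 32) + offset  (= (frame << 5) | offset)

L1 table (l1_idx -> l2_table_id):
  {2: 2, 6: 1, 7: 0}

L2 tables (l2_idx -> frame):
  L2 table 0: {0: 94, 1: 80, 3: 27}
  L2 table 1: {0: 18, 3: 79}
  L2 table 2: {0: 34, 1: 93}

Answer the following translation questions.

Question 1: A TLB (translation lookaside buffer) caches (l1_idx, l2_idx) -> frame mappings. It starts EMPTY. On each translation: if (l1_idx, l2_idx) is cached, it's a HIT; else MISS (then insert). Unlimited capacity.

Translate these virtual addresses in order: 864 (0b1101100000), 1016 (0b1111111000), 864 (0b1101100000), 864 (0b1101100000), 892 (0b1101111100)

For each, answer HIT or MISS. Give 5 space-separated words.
vaddr=864: (6,3) not in TLB -> MISS, insert
vaddr=1016: (7,3) not in TLB -> MISS, insert
vaddr=864: (6,3) in TLB -> HIT
vaddr=864: (6,3) in TLB -> HIT
vaddr=892: (6,3) in TLB -> HIT

Answer: MISS MISS HIT HIT HIT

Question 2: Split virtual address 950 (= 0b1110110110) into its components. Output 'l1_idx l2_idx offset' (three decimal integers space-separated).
Answer: 7 1 22

Derivation:
vaddr = 950 = 0b1110110110
  top 3 bits -> l1_idx = 7
  next 2 bits -> l2_idx = 1
  bottom 5 bits -> offset = 22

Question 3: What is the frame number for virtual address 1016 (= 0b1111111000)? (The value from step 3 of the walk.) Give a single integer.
Answer: 27

Derivation:
vaddr = 1016: l1_idx=7, l2_idx=3
L1[7] = 0; L2[0][3] = 27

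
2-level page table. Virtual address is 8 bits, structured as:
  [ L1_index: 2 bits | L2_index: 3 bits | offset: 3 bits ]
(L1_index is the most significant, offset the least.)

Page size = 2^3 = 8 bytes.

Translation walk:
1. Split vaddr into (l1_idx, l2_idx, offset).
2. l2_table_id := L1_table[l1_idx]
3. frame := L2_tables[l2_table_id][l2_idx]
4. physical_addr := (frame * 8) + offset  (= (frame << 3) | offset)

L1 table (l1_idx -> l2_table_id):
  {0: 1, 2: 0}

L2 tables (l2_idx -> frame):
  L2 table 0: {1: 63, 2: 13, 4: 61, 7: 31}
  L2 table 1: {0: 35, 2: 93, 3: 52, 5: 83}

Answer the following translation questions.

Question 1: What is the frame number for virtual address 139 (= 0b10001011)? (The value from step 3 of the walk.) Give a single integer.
vaddr = 139: l1_idx=2, l2_idx=1
L1[2] = 0; L2[0][1] = 63

Answer: 63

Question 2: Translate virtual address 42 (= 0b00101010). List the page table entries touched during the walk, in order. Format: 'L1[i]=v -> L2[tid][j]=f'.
Answer: L1[0]=1 -> L2[1][5]=83

Derivation:
vaddr = 42 = 0b00101010
Split: l1_idx=0, l2_idx=5, offset=2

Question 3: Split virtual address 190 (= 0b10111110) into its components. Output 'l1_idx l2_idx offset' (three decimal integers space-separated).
vaddr = 190 = 0b10111110
  top 2 bits -> l1_idx = 2
  next 3 bits -> l2_idx = 7
  bottom 3 bits -> offset = 6

Answer: 2 7 6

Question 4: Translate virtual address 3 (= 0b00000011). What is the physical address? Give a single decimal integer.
Answer: 283

Derivation:
vaddr = 3 = 0b00000011
Split: l1_idx=0, l2_idx=0, offset=3
L1[0] = 1
L2[1][0] = 35
paddr = 35 * 8 + 3 = 283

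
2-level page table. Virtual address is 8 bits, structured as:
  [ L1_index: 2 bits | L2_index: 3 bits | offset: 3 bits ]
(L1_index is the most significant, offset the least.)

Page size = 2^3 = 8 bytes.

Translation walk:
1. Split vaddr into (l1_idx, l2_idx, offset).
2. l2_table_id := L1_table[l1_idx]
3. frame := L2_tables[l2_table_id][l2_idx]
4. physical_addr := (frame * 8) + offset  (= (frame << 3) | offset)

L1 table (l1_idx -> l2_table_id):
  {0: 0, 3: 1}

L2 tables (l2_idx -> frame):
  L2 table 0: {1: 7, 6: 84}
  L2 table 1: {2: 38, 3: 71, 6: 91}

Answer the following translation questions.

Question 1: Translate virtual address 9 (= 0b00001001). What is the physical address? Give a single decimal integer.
Answer: 57

Derivation:
vaddr = 9 = 0b00001001
Split: l1_idx=0, l2_idx=1, offset=1
L1[0] = 0
L2[0][1] = 7
paddr = 7 * 8 + 1 = 57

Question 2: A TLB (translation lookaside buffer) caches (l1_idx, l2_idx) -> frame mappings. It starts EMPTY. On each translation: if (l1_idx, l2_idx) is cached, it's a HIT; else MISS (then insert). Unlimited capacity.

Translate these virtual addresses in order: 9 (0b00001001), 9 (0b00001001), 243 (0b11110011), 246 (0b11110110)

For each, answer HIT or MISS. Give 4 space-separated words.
Answer: MISS HIT MISS HIT

Derivation:
vaddr=9: (0,1) not in TLB -> MISS, insert
vaddr=9: (0,1) in TLB -> HIT
vaddr=243: (3,6) not in TLB -> MISS, insert
vaddr=246: (3,6) in TLB -> HIT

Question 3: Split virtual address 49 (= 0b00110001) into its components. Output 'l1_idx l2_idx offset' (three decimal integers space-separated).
vaddr = 49 = 0b00110001
  top 2 bits -> l1_idx = 0
  next 3 bits -> l2_idx = 6
  bottom 3 bits -> offset = 1

Answer: 0 6 1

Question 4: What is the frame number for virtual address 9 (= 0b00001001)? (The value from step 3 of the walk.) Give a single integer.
vaddr = 9: l1_idx=0, l2_idx=1
L1[0] = 0; L2[0][1] = 7

Answer: 7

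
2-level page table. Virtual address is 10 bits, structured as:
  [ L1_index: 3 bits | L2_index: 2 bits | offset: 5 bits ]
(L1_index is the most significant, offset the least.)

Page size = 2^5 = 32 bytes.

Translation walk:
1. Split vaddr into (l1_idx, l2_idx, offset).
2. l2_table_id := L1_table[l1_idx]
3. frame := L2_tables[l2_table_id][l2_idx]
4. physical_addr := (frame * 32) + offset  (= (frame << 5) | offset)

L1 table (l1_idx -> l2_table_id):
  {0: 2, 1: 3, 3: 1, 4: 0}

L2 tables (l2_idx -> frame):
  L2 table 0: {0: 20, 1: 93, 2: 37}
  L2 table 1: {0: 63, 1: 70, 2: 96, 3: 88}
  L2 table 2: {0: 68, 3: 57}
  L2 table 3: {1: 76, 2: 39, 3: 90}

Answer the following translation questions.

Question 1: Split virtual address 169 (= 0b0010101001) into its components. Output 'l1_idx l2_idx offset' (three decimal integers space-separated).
vaddr = 169 = 0b0010101001
  top 3 bits -> l1_idx = 1
  next 2 bits -> l2_idx = 1
  bottom 5 bits -> offset = 9

Answer: 1 1 9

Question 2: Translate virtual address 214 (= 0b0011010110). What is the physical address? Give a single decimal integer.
vaddr = 214 = 0b0011010110
Split: l1_idx=1, l2_idx=2, offset=22
L1[1] = 3
L2[3][2] = 39
paddr = 39 * 32 + 22 = 1270

Answer: 1270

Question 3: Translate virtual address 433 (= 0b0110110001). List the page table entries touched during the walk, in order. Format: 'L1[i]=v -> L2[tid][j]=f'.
vaddr = 433 = 0b0110110001
Split: l1_idx=3, l2_idx=1, offset=17

Answer: L1[3]=1 -> L2[1][1]=70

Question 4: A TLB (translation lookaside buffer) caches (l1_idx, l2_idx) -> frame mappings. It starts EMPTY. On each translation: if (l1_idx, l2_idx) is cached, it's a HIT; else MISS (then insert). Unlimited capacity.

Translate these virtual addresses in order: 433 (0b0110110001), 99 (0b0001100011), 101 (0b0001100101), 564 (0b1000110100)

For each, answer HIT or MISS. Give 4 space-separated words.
Answer: MISS MISS HIT MISS

Derivation:
vaddr=433: (3,1) not in TLB -> MISS, insert
vaddr=99: (0,3) not in TLB -> MISS, insert
vaddr=101: (0,3) in TLB -> HIT
vaddr=564: (4,1) not in TLB -> MISS, insert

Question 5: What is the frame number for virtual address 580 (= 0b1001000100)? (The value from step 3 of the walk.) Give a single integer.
vaddr = 580: l1_idx=4, l2_idx=2
L1[4] = 0; L2[0][2] = 37

Answer: 37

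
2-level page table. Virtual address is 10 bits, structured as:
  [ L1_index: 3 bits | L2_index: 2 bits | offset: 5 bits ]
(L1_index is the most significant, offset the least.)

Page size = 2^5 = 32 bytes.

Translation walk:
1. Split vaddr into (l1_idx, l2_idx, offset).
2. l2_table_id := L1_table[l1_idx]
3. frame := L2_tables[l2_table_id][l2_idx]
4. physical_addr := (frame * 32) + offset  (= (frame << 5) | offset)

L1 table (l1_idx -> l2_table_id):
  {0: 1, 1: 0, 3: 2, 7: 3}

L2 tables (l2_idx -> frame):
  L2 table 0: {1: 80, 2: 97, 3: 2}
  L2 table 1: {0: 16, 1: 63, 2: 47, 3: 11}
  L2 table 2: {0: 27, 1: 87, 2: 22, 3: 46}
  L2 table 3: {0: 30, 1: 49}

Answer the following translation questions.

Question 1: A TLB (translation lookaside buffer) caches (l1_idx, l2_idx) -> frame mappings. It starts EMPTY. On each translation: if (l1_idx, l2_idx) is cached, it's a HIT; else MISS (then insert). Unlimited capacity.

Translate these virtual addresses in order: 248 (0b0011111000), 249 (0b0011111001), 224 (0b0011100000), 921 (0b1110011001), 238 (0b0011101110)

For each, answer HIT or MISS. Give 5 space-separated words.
Answer: MISS HIT HIT MISS HIT

Derivation:
vaddr=248: (1,3) not in TLB -> MISS, insert
vaddr=249: (1,3) in TLB -> HIT
vaddr=224: (1,3) in TLB -> HIT
vaddr=921: (7,0) not in TLB -> MISS, insert
vaddr=238: (1,3) in TLB -> HIT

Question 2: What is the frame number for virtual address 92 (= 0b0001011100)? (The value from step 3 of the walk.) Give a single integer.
vaddr = 92: l1_idx=0, l2_idx=2
L1[0] = 1; L2[1][2] = 47

Answer: 47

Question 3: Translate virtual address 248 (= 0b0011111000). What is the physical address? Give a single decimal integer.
vaddr = 248 = 0b0011111000
Split: l1_idx=1, l2_idx=3, offset=24
L1[1] = 0
L2[0][3] = 2
paddr = 2 * 32 + 24 = 88

Answer: 88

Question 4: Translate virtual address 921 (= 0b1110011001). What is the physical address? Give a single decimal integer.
Answer: 985

Derivation:
vaddr = 921 = 0b1110011001
Split: l1_idx=7, l2_idx=0, offset=25
L1[7] = 3
L2[3][0] = 30
paddr = 30 * 32 + 25 = 985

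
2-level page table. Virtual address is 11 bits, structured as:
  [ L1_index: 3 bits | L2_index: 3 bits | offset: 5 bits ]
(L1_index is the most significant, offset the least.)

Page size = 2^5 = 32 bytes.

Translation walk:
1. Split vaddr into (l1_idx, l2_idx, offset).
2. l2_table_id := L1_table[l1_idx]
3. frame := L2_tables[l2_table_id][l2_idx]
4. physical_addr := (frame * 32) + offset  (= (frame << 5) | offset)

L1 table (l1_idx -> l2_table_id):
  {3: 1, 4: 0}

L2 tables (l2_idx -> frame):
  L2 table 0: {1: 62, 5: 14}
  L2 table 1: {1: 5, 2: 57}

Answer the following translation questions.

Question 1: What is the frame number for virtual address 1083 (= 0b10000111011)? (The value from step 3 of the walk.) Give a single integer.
Answer: 62

Derivation:
vaddr = 1083: l1_idx=4, l2_idx=1
L1[4] = 0; L2[0][1] = 62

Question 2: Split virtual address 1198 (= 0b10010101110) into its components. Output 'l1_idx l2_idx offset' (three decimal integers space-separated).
Answer: 4 5 14

Derivation:
vaddr = 1198 = 0b10010101110
  top 3 bits -> l1_idx = 4
  next 3 bits -> l2_idx = 5
  bottom 5 bits -> offset = 14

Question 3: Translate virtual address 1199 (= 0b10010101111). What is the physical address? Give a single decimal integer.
Answer: 463

Derivation:
vaddr = 1199 = 0b10010101111
Split: l1_idx=4, l2_idx=5, offset=15
L1[4] = 0
L2[0][5] = 14
paddr = 14 * 32 + 15 = 463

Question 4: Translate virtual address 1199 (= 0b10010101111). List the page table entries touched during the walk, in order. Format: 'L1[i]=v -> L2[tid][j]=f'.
Answer: L1[4]=0 -> L2[0][5]=14

Derivation:
vaddr = 1199 = 0b10010101111
Split: l1_idx=4, l2_idx=5, offset=15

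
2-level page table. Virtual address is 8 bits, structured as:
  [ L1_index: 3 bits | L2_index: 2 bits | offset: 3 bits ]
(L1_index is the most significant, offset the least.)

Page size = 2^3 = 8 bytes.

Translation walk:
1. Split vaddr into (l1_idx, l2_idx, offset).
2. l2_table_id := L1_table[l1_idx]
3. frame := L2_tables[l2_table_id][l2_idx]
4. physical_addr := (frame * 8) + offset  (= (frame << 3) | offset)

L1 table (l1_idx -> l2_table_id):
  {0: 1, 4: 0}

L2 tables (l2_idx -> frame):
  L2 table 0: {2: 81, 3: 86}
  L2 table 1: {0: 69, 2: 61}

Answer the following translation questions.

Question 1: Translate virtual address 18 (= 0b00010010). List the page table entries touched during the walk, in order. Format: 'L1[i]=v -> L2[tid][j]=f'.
Answer: L1[0]=1 -> L2[1][2]=61

Derivation:
vaddr = 18 = 0b00010010
Split: l1_idx=0, l2_idx=2, offset=2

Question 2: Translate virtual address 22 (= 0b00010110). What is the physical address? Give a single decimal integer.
vaddr = 22 = 0b00010110
Split: l1_idx=0, l2_idx=2, offset=6
L1[0] = 1
L2[1][2] = 61
paddr = 61 * 8 + 6 = 494

Answer: 494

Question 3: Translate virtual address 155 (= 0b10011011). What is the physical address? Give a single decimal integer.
Answer: 691

Derivation:
vaddr = 155 = 0b10011011
Split: l1_idx=4, l2_idx=3, offset=3
L1[4] = 0
L2[0][3] = 86
paddr = 86 * 8 + 3 = 691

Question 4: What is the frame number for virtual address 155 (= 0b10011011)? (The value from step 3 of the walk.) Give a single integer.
vaddr = 155: l1_idx=4, l2_idx=3
L1[4] = 0; L2[0][3] = 86

Answer: 86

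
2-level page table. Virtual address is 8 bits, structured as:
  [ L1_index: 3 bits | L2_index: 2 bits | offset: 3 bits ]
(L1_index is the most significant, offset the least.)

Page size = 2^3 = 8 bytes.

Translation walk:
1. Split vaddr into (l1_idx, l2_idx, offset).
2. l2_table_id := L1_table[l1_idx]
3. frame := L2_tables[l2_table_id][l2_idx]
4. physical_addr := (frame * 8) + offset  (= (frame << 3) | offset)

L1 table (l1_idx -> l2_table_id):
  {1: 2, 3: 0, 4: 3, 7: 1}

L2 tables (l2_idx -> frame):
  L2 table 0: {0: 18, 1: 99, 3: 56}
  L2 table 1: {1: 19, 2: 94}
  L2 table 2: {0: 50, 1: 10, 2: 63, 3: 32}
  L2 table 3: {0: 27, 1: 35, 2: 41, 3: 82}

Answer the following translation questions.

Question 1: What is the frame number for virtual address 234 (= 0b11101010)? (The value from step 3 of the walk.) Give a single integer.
vaddr = 234: l1_idx=7, l2_idx=1
L1[7] = 1; L2[1][1] = 19

Answer: 19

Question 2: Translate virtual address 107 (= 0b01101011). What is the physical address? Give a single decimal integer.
vaddr = 107 = 0b01101011
Split: l1_idx=3, l2_idx=1, offset=3
L1[3] = 0
L2[0][1] = 99
paddr = 99 * 8 + 3 = 795

Answer: 795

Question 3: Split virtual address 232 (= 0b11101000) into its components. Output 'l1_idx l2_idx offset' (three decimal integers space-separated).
Answer: 7 1 0

Derivation:
vaddr = 232 = 0b11101000
  top 3 bits -> l1_idx = 7
  next 2 bits -> l2_idx = 1
  bottom 3 bits -> offset = 0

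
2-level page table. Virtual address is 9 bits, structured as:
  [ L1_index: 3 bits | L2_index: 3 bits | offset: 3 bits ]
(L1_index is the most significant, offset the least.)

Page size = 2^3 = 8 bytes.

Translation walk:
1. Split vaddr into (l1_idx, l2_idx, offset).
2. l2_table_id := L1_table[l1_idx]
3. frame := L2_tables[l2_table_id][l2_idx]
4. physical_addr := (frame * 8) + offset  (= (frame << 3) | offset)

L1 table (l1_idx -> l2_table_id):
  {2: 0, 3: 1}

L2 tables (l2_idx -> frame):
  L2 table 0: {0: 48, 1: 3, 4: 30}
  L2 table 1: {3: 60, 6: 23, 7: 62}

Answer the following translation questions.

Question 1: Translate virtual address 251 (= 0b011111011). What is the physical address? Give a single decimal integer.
Answer: 499

Derivation:
vaddr = 251 = 0b011111011
Split: l1_idx=3, l2_idx=7, offset=3
L1[3] = 1
L2[1][7] = 62
paddr = 62 * 8 + 3 = 499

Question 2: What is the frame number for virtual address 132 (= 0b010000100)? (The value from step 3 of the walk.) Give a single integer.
Answer: 48

Derivation:
vaddr = 132: l1_idx=2, l2_idx=0
L1[2] = 0; L2[0][0] = 48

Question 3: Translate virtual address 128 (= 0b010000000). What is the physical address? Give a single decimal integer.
Answer: 384

Derivation:
vaddr = 128 = 0b010000000
Split: l1_idx=2, l2_idx=0, offset=0
L1[2] = 0
L2[0][0] = 48
paddr = 48 * 8 + 0 = 384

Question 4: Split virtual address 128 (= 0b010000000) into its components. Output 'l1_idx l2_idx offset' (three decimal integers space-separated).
Answer: 2 0 0

Derivation:
vaddr = 128 = 0b010000000
  top 3 bits -> l1_idx = 2
  next 3 bits -> l2_idx = 0
  bottom 3 bits -> offset = 0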